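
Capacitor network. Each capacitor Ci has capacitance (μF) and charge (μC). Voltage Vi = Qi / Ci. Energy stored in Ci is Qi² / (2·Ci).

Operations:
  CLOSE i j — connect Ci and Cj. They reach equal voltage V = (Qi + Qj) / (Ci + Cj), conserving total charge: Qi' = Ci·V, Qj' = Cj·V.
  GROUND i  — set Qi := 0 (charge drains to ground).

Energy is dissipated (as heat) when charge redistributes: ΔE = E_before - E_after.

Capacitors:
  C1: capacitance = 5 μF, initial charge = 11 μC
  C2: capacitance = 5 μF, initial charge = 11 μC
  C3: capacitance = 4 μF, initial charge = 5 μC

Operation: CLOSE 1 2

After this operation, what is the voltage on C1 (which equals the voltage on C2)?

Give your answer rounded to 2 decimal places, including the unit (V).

Answer: 2.20 V

Derivation:
Initial: C1(5μF, Q=11μC, V=2.20V), C2(5μF, Q=11μC, V=2.20V), C3(4μF, Q=5μC, V=1.25V)
Op 1: CLOSE 1-2: Q_total=22.00, C_total=10.00, V=2.20; Q1=11.00, Q2=11.00; dissipated=0.000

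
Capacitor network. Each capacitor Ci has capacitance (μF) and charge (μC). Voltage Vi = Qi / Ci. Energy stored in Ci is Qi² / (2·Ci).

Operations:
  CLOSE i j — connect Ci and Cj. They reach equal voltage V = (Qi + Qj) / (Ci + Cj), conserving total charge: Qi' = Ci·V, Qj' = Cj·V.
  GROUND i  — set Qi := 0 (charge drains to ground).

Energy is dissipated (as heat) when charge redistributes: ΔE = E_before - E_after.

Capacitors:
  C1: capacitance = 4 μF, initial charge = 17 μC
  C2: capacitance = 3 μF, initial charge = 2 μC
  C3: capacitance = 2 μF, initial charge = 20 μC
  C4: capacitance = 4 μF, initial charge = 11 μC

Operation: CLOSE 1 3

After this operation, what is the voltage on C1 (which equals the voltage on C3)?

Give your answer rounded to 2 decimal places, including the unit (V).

Initial: C1(4μF, Q=17μC, V=4.25V), C2(3μF, Q=2μC, V=0.67V), C3(2μF, Q=20μC, V=10.00V), C4(4μF, Q=11μC, V=2.75V)
Op 1: CLOSE 1-3: Q_total=37.00, C_total=6.00, V=6.17; Q1=24.67, Q3=12.33; dissipated=22.042

Answer: 6.17 V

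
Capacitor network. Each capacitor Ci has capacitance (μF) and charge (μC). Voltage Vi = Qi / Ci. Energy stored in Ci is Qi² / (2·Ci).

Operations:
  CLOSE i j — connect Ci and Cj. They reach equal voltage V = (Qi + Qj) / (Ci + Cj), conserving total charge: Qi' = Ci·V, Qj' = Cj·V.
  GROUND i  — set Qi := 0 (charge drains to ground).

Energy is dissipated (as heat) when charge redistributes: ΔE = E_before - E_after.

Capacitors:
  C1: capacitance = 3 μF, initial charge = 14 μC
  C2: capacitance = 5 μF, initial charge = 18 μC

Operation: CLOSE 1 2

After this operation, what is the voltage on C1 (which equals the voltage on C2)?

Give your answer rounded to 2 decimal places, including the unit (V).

Answer: 4.00 V

Derivation:
Initial: C1(3μF, Q=14μC, V=4.67V), C2(5μF, Q=18μC, V=3.60V)
Op 1: CLOSE 1-2: Q_total=32.00, C_total=8.00, V=4.00; Q1=12.00, Q2=20.00; dissipated=1.067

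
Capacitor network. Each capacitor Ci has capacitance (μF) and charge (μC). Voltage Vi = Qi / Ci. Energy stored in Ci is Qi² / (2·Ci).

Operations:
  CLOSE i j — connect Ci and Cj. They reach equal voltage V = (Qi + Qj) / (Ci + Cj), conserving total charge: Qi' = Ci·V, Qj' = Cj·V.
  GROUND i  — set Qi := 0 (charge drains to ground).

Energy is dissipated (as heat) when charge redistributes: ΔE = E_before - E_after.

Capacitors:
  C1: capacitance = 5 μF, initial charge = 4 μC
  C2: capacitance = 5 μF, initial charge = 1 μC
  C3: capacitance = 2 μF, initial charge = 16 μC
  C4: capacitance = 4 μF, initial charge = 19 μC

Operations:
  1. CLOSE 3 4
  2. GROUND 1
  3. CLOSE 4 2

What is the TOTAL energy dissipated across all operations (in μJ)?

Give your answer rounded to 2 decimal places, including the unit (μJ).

Initial: C1(5μF, Q=4μC, V=0.80V), C2(5μF, Q=1μC, V=0.20V), C3(2μF, Q=16μC, V=8.00V), C4(4μF, Q=19μC, V=4.75V)
Op 1: CLOSE 3-4: Q_total=35.00, C_total=6.00, V=5.83; Q3=11.67, Q4=23.33; dissipated=7.042
Op 2: GROUND 1: Q1=0; energy lost=1.600
Op 3: CLOSE 4-2: Q_total=24.33, C_total=9.00, V=2.70; Q4=10.81, Q2=13.52; dissipated=35.260
Total dissipated: 43.902 μJ

Answer: 43.90 μJ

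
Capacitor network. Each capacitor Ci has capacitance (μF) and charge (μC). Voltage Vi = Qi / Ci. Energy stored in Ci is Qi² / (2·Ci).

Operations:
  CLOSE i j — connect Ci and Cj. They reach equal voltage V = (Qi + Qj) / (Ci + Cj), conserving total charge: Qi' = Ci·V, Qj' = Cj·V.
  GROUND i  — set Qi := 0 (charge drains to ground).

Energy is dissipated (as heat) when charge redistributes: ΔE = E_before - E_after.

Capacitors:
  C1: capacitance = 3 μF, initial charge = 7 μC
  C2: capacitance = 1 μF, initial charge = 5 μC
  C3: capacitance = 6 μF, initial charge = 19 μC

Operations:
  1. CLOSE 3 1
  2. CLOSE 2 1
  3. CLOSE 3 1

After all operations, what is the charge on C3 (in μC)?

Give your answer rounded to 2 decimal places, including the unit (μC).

Initial: C1(3μF, Q=7μC, V=2.33V), C2(1μF, Q=5μC, V=5.00V), C3(6μF, Q=19μC, V=3.17V)
Op 1: CLOSE 3-1: Q_total=26.00, C_total=9.00, V=2.89; Q3=17.33, Q1=8.67; dissipated=0.694
Op 2: CLOSE 2-1: Q_total=13.67, C_total=4.00, V=3.42; Q2=3.42, Q1=10.25; dissipated=1.671
Op 3: CLOSE 3-1: Q_total=27.58, C_total=9.00, V=3.06; Q3=18.39, Q1=9.19; dissipated=0.279
Final charges: Q1=9.19, Q2=3.42, Q3=18.39

Answer: 18.39 μC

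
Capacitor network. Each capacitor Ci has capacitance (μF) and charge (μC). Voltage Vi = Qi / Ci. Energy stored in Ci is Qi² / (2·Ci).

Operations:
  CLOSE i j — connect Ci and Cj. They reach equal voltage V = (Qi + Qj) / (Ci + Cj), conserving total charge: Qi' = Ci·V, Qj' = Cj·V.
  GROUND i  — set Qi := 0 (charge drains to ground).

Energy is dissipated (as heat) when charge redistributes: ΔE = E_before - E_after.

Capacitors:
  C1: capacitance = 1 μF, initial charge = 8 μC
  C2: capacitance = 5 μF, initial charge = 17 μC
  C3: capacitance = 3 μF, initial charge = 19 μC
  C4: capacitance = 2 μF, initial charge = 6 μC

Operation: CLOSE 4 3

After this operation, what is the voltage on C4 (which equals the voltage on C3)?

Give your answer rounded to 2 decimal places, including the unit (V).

Initial: C1(1μF, Q=8μC, V=8.00V), C2(5μF, Q=17μC, V=3.40V), C3(3μF, Q=19μC, V=6.33V), C4(2μF, Q=6μC, V=3.00V)
Op 1: CLOSE 4-3: Q_total=25.00, C_total=5.00, V=5.00; Q4=10.00, Q3=15.00; dissipated=6.667

Answer: 5.00 V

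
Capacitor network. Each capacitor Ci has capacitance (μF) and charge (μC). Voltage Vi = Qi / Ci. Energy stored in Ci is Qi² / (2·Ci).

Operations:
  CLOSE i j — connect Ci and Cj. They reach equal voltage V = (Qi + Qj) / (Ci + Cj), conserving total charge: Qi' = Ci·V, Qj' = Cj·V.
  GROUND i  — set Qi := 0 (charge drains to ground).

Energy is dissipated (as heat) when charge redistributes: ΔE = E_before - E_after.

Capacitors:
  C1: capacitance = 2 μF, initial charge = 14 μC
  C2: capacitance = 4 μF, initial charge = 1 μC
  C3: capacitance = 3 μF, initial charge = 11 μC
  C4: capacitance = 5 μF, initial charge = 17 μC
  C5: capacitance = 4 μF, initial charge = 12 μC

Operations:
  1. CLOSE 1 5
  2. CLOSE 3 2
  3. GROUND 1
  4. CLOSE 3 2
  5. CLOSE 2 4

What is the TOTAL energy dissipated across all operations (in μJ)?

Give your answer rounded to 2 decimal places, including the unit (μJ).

Answer: 42.61 μJ

Derivation:
Initial: C1(2μF, Q=14μC, V=7.00V), C2(4μF, Q=1μC, V=0.25V), C3(3μF, Q=11μC, V=3.67V), C4(5μF, Q=17μC, V=3.40V), C5(4μF, Q=12μC, V=3.00V)
Op 1: CLOSE 1-5: Q_total=26.00, C_total=6.00, V=4.33; Q1=8.67, Q5=17.33; dissipated=10.667
Op 2: CLOSE 3-2: Q_total=12.00, C_total=7.00, V=1.71; Q3=5.14, Q2=6.86; dissipated=10.006
Op 3: GROUND 1: Q1=0; energy lost=18.778
Op 4: CLOSE 3-2: Q_total=12.00, C_total=7.00, V=1.71; Q3=5.14, Q2=6.86; dissipated=0.000
Op 5: CLOSE 2-4: Q_total=23.86, C_total=9.00, V=2.65; Q2=10.60, Q4=13.25; dissipated=3.157
Total dissipated: 42.608 μJ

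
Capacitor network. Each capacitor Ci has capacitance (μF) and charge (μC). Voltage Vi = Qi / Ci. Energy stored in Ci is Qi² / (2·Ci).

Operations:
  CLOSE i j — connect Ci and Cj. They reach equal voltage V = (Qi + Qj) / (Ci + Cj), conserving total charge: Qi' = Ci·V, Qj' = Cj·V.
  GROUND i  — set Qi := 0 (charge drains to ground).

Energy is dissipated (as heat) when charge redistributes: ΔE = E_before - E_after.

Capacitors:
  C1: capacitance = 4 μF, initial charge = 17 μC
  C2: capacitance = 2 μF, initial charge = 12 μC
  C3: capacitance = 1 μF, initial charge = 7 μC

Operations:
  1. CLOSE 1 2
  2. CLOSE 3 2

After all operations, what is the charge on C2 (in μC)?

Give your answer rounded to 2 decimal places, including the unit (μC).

Initial: C1(4μF, Q=17μC, V=4.25V), C2(2μF, Q=12μC, V=6.00V), C3(1μF, Q=7μC, V=7.00V)
Op 1: CLOSE 1-2: Q_total=29.00, C_total=6.00, V=4.83; Q1=19.33, Q2=9.67; dissipated=2.042
Op 2: CLOSE 3-2: Q_total=16.67, C_total=3.00, V=5.56; Q3=5.56, Q2=11.11; dissipated=1.565
Final charges: Q1=19.33, Q2=11.11, Q3=5.56

Answer: 11.11 μC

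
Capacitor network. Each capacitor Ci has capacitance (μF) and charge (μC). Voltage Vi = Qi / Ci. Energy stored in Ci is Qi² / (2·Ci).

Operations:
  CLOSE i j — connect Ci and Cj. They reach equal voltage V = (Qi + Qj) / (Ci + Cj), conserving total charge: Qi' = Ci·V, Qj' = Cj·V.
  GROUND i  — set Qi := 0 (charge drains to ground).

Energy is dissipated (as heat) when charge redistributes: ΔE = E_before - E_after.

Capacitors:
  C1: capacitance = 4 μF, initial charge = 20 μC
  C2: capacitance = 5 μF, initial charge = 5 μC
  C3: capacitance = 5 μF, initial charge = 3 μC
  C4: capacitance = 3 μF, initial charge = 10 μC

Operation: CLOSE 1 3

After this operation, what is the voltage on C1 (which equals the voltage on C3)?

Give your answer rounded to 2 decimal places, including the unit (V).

Answer: 2.56 V

Derivation:
Initial: C1(4μF, Q=20μC, V=5.00V), C2(5μF, Q=5μC, V=1.00V), C3(5μF, Q=3μC, V=0.60V), C4(3μF, Q=10μC, V=3.33V)
Op 1: CLOSE 1-3: Q_total=23.00, C_total=9.00, V=2.56; Q1=10.22, Q3=12.78; dissipated=21.511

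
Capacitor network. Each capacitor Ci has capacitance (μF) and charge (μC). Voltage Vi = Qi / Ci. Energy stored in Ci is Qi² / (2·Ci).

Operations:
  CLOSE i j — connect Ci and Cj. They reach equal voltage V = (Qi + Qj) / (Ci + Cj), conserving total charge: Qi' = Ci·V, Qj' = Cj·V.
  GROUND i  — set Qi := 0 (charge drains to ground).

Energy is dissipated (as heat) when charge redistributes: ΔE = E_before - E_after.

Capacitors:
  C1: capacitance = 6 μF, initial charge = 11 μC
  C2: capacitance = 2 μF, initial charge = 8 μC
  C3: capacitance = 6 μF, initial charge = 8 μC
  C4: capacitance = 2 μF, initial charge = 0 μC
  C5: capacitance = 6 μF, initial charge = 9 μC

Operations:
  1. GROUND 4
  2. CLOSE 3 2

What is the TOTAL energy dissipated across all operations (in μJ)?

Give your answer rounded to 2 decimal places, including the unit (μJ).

Answer: 5.33 μJ

Derivation:
Initial: C1(6μF, Q=11μC, V=1.83V), C2(2μF, Q=8μC, V=4.00V), C3(6μF, Q=8μC, V=1.33V), C4(2μF, Q=0μC, V=0.00V), C5(6μF, Q=9μC, V=1.50V)
Op 1: GROUND 4: Q4=0; energy lost=0.000
Op 2: CLOSE 3-2: Q_total=16.00, C_total=8.00, V=2.00; Q3=12.00, Q2=4.00; dissipated=5.333
Total dissipated: 5.333 μJ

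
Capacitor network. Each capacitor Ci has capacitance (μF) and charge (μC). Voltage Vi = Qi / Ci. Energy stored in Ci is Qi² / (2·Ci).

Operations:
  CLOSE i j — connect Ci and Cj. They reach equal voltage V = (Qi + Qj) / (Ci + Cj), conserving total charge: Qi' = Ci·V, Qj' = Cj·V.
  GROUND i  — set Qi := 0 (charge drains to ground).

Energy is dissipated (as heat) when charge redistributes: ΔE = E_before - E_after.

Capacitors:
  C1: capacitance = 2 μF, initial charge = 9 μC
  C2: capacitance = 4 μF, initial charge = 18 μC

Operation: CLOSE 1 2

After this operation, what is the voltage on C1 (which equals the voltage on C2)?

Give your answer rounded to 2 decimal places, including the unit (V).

Answer: 4.50 V

Derivation:
Initial: C1(2μF, Q=9μC, V=4.50V), C2(4μF, Q=18μC, V=4.50V)
Op 1: CLOSE 1-2: Q_total=27.00, C_total=6.00, V=4.50; Q1=9.00, Q2=18.00; dissipated=0.000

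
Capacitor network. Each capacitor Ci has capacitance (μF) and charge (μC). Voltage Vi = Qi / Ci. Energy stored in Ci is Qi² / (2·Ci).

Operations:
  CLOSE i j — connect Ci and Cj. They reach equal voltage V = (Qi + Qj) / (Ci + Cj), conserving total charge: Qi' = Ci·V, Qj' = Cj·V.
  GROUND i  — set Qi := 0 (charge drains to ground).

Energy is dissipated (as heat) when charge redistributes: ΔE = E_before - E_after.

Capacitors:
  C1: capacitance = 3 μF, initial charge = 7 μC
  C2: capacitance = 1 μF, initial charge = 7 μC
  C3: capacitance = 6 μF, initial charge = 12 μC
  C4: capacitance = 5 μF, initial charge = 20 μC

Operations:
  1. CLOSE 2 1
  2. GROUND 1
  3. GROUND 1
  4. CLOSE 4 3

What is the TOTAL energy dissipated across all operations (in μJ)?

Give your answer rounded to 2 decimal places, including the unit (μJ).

Initial: C1(3μF, Q=7μC, V=2.33V), C2(1μF, Q=7μC, V=7.00V), C3(6μF, Q=12μC, V=2.00V), C4(5μF, Q=20μC, V=4.00V)
Op 1: CLOSE 2-1: Q_total=14.00, C_total=4.00, V=3.50; Q2=3.50, Q1=10.50; dissipated=8.167
Op 2: GROUND 1: Q1=0; energy lost=18.375
Op 3: GROUND 1: Q1=0; energy lost=0.000
Op 4: CLOSE 4-3: Q_total=32.00, C_total=11.00, V=2.91; Q4=14.55, Q3=17.45; dissipated=5.455
Total dissipated: 31.996 μJ

Answer: 32.00 μJ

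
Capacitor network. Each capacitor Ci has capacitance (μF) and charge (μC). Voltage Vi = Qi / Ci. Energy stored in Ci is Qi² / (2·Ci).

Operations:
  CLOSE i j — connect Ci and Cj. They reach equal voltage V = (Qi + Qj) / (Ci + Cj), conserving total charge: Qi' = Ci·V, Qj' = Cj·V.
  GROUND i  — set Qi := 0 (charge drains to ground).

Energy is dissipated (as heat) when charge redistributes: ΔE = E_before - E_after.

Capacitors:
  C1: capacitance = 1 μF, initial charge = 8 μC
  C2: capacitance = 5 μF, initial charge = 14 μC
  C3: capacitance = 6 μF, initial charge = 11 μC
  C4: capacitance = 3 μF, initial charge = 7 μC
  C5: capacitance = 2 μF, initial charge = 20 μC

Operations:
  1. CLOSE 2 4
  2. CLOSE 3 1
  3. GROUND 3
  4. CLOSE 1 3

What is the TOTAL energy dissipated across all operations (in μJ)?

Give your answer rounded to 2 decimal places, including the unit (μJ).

Answer: 41.76 μJ

Derivation:
Initial: C1(1μF, Q=8μC, V=8.00V), C2(5μF, Q=14μC, V=2.80V), C3(6μF, Q=11μC, V=1.83V), C4(3μF, Q=7μC, V=2.33V), C5(2μF, Q=20μC, V=10.00V)
Op 1: CLOSE 2-4: Q_total=21.00, C_total=8.00, V=2.62; Q2=13.12, Q4=7.88; dissipated=0.204
Op 2: CLOSE 3-1: Q_total=19.00, C_total=7.00, V=2.71; Q3=16.29, Q1=2.71; dissipated=16.298
Op 3: GROUND 3: Q3=0; energy lost=22.102
Op 4: CLOSE 1-3: Q_total=2.71, C_total=7.00, V=0.39; Q1=0.39, Q3=2.33; dissipated=3.157
Total dissipated: 41.761 μJ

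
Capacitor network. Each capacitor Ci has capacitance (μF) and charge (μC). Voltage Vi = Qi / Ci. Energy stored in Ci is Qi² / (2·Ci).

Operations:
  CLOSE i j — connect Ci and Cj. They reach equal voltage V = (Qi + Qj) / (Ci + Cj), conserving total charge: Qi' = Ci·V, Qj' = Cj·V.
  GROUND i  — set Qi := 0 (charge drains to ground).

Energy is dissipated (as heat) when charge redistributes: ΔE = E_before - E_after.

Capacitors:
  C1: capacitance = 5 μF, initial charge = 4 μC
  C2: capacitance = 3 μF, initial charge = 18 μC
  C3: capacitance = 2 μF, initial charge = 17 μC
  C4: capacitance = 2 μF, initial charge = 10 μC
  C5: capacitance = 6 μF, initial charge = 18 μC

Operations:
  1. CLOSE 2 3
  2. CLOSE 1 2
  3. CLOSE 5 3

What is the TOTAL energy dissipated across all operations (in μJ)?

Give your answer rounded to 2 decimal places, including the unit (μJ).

Initial: C1(5μF, Q=4μC, V=0.80V), C2(3μF, Q=18μC, V=6.00V), C3(2μF, Q=17μC, V=8.50V), C4(2μF, Q=10μC, V=5.00V), C5(6μF, Q=18μC, V=3.00V)
Op 1: CLOSE 2-3: Q_total=35.00, C_total=5.00, V=7.00; Q2=21.00, Q3=14.00; dissipated=3.750
Op 2: CLOSE 1-2: Q_total=25.00, C_total=8.00, V=3.12; Q1=15.62, Q2=9.38; dissipated=36.038
Op 3: CLOSE 5-3: Q_total=32.00, C_total=8.00, V=4.00; Q5=24.00, Q3=8.00; dissipated=12.000
Total dissipated: 51.788 μJ

Answer: 51.79 μJ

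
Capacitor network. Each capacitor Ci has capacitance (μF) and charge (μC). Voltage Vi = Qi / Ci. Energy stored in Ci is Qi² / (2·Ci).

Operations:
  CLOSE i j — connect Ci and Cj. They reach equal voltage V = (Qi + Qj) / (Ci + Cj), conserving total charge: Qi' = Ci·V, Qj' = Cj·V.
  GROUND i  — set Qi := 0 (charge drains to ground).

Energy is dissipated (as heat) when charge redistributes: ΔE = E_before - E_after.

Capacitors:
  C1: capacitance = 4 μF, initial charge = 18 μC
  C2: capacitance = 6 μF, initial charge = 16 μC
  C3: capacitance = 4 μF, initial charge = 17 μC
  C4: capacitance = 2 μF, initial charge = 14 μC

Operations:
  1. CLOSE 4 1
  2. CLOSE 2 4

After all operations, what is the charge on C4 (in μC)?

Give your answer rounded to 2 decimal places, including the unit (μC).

Answer: 6.67 μC

Derivation:
Initial: C1(4μF, Q=18μC, V=4.50V), C2(6μF, Q=16μC, V=2.67V), C3(4μF, Q=17μC, V=4.25V), C4(2μF, Q=14μC, V=7.00V)
Op 1: CLOSE 4-1: Q_total=32.00, C_total=6.00, V=5.33; Q4=10.67, Q1=21.33; dissipated=4.167
Op 2: CLOSE 2-4: Q_total=26.67, C_total=8.00, V=3.33; Q2=20.00, Q4=6.67; dissipated=5.333
Final charges: Q1=21.33, Q2=20.00, Q3=17.00, Q4=6.67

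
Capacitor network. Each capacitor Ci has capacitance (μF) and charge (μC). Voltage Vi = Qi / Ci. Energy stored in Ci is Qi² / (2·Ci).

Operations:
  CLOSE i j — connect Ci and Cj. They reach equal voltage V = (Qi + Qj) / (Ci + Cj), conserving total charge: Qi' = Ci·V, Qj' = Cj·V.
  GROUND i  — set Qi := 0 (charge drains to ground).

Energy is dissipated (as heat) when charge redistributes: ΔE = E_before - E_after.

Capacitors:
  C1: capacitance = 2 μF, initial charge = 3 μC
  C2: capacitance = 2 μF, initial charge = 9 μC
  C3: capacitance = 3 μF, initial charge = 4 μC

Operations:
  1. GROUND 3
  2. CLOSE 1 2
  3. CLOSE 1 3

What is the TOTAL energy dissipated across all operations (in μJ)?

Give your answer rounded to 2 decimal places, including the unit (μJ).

Answer: 12.57 μJ

Derivation:
Initial: C1(2μF, Q=3μC, V=1.50V), C2(2μF, Q=9μC, V=4.50V), C3(3μF, Q=4μC, V=1.33V)
Op 1: GROUND 3: Q3=0; energy lost=2.667
Op 2: CLOSE 1-2: Q_total=12.00, C_total=4.00, V=3.00; Q1=6.00, Q2=6.00; dissipated=4.500
Op 3: CLOSE 1-3: Q_total=6.00, C_total=5.00, V=1.20; Q1=2.40, Q3=3.60; dissipated=5.400
Total dissipated: 12.567 μJ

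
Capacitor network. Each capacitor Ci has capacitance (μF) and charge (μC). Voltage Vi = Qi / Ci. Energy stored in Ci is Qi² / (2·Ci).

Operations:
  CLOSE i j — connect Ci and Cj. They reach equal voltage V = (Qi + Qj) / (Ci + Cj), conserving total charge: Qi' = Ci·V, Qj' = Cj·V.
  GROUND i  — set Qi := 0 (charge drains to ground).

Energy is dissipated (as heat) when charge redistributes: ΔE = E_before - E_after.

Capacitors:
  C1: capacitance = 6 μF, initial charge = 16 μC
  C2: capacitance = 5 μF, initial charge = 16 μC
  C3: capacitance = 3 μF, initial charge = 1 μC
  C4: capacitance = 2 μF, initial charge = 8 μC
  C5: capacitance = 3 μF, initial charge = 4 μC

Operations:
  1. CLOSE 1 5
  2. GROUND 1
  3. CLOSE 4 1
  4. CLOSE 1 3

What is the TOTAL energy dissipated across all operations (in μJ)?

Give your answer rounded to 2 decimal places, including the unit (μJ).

Initial: C1(6μF, Q=16μC, V=2.67V), C2(5μF, Q=16μC, V=3.20V), C3(3μF, Q=1μC, V=0.33V), C4(2μF, Q=8μC, V=4.00V), C5(3μF, Q=4μC, V=1.33V)
Op 1: CLOSE 1-5: Q_total=20.00, C_total=9.00, V=2.22; Q1=13.33, Q5=6.67; dissipated=1.778
Op 2: GROUND 1: Q1=0; energy lost=14.815
Op 3: CLOSE 4-1: Q_total=8.00, C_total=8.00, V=1.00; Q4=2.00, Q1=6.00; dissipated=12.000
Op 4: CLOSE 1-3: Q_total=7.00, C_total=9.00, V=0.78; Q1=4.67, Q3=2.33; dissipated=0.444
Total dissipated: 29.037 μJ

Answer: 29.04 μJ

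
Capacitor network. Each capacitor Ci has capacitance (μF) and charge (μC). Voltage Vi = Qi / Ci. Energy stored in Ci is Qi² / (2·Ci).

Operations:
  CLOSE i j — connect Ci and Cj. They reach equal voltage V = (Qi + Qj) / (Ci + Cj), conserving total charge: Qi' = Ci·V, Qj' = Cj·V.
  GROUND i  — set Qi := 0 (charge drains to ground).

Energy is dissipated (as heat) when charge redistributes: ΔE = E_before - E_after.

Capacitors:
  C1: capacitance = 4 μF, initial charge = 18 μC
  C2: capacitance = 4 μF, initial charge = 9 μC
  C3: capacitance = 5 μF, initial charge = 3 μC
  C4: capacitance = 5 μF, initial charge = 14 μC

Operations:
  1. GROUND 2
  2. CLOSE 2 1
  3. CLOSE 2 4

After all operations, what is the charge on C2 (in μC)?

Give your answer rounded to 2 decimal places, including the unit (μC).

Initial: C1(4μF, Q=18μC, V=4.50V), C2(4μF, Q=9μC, V=2.25V), C3(5μF, Q=3μC, V=0.60V), C4(5μF, Q=14μC, V=2.80V)
Op 1: GROUND 2: Q2=0; energy lost=10.125
Op 2: CLOSE 2-1: Q_total=18.00, C_total=8.00, V=2.25; Q2=9.00, Q1=9.00; dissipated=20.250
Op 3: CLOSE 2-4: Q_total=23.00, C_total=9.00, V=2.56; Q2=10.22, Q4=12.78; dissipated=0.336
Final charges: Q1=9.00, Q2=10.22, Q3=3.00, Q4=12.78

Answer: 10.22 μC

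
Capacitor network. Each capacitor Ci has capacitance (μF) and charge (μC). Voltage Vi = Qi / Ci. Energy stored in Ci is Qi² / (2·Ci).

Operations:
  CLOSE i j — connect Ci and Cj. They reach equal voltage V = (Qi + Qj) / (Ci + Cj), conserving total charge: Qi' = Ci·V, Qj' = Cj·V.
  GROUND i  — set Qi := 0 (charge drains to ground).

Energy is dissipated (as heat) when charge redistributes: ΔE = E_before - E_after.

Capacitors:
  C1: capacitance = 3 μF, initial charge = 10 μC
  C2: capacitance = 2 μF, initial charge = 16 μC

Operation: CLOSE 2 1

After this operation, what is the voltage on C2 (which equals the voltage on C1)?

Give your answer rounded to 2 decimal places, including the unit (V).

Answer: 5.20 V

Derivation:
Initial: C1(3μF, Q=10μC, V=3.33V), C2(2μF, Q=16μC, V=8.00V)
Op 1: CLOSE 2-1: Q_total=26.00, C_total=5.00, V=5.20; Q2=10.40, Q1=15.60; dissipated=13.067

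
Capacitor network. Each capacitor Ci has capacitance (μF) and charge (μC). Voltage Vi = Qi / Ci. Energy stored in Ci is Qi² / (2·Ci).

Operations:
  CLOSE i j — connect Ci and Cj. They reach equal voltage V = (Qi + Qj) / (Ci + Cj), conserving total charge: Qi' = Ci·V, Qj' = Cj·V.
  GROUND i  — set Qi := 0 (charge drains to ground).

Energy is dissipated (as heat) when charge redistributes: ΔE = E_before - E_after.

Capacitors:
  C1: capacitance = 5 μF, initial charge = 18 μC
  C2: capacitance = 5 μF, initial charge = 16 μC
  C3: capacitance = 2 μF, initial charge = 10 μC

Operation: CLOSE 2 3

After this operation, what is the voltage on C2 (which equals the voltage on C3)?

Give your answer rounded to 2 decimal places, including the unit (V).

Answer: 3.71 V

Derivation:
Initial: C1(5μF, Q=18μC, V=3.60V), C2(5μF, Q=16μC, V=3.20V), C3(2μF, Q=10μC, V=5.00V)
Op 1: CLOSE 2-3: Q_total=26.00, C_total=7.00, V=3.71; Q2=18.57, Q3=7.43; dissipated=2.314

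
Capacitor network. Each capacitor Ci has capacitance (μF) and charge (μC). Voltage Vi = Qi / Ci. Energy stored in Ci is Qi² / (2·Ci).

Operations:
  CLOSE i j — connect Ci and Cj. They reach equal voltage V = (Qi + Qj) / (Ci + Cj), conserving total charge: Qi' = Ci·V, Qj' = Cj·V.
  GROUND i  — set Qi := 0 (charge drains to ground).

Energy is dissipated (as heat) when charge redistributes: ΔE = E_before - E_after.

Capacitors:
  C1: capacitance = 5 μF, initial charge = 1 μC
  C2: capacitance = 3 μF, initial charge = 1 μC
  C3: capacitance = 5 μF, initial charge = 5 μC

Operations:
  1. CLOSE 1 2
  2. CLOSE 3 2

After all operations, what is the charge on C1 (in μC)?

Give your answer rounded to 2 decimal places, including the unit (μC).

Initial: C1(5μF, Q=1μC, V=0.20V), C2(3μF, Q=1μC, V=0.33V), C3(5μF, Q=5μC, V=1.00V)
Op 1: CLOSE 1-2: Q_total=2.00, C_total=8.00, V=0.25; Q1=1.25, Q2=0.75; dissipated=0.017
Op 2: CLOSE 3-2: Q_total=5.75, C_total=8.00, V=0.72; Q3=3.59, Q2=2.16; dissipated=0.527
Final charges: Q1=1.25, Q2=2.16, Q3=3.59

Answer: 1.25 μC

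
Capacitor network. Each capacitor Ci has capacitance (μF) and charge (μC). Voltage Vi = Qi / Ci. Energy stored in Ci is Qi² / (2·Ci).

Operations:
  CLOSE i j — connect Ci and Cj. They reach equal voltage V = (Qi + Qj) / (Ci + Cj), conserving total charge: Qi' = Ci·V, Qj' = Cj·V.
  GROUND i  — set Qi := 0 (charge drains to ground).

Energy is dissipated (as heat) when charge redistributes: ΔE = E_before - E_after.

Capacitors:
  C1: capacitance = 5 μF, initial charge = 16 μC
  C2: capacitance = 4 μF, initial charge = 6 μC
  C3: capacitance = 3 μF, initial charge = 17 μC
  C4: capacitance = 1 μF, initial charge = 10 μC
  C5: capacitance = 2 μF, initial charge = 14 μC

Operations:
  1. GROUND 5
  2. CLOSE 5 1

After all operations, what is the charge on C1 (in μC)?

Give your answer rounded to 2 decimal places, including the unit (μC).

Initial: C1(5μF, Q=16μC, V=3.20V), C2(4μF, Q=6μC, V=1.50V), C3(3μF, Q=17μC, V=5.67V), C4(1μF, Q=10μC, V=10.00V), C5(2μF, Q=14μC, V=7.00V)
Op 1: GROUND 5: Q5=0; energy lost=49.000
Op 2: CLOSE 5-1: Q_total=16.00, C_total=7.00, V=2.29; Q5=4.57, Q1=11.43; dissipated=7.314
Final charges: Q1=11.43, Q2=6.00, Q3=17.00, Q4=10.00, Q5=4.57

Answer: 11.43 μC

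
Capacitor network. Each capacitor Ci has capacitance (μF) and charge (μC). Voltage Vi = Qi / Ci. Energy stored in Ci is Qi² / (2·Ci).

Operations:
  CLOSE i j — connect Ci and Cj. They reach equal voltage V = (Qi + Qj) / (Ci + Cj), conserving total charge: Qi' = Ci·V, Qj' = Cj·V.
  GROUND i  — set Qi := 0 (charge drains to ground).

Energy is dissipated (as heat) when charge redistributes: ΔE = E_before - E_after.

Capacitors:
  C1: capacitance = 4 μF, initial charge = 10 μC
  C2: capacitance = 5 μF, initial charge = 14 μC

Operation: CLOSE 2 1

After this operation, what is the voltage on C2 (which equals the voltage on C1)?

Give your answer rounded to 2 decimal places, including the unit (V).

Answer: 2.67 V

Derivation:
Initial: C1(4μF, Q=10μC, V=2.50V), C2(5μF, Q=14μC, V=2.80V)
Op 1: CLOSE 2-1: Q_total=24.00, C_total=9.00, V=2.67; Q2=13.33, Q1=10.67; dissipated=0.100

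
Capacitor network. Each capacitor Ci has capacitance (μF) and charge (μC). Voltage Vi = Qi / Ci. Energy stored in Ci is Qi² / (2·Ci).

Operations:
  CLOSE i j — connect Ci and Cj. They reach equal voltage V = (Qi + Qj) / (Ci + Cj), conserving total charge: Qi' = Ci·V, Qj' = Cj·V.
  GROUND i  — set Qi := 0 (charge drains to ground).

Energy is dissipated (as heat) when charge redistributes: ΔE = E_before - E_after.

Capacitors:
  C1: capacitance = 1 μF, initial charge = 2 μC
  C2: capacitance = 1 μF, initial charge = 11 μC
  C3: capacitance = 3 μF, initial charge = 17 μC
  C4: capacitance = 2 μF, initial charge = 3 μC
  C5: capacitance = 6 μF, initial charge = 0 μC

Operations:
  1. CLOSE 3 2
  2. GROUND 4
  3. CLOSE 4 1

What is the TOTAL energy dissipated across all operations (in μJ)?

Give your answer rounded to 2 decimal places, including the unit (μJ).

Answer: 14.25 μJ

Derivation:
Initial: C1(1μF, Q=2μC, V=2.00V), C2(1μF, Q=11μC, V=11.00V), C3(3μF, Q=17μC, V=5.67V), C4(2μF, Q=3μC, V=1.50V), C5(6μF, Q=0μC, V=0.00V)
Op 1: CLOSE 3-2: Q_total=28.00, C_total=4.00, V=7.00; Q3=21.00, Q2=7.00; dissipated=10.667
Op 2: GROUND 4: Q4=0; energy lost=2.250
Op 3: CLOSE 4-1: Q_total=2.00, C_total=3.00, V=0.67; Q4=1.33, Q1=0.67; dissipated=1.333
Total dissipated: 14.250 μJ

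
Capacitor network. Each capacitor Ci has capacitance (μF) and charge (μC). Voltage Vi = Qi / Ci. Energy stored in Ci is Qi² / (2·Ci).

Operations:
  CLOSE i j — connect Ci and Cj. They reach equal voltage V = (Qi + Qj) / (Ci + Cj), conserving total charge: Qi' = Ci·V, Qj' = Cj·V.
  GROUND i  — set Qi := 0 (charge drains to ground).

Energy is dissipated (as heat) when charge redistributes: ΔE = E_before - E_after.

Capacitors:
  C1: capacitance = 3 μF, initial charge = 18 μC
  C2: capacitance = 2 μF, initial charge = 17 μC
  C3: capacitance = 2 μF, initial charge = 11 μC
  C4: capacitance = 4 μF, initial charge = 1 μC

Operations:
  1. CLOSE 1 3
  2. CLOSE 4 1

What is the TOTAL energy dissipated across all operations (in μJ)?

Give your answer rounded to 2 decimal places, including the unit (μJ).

Initial: C1(3μF, Q=18μC, V=6.00V), C2(2μF, Q=17μC, V=8.50V), C3(2μF, Q=11μC, V=5.50V), C4(4μF, Q=1μC, V=0.25V)
Op 1: CLOSE 1-3: Q_total=29.00, C_total=5.00, V=5.80; Q1=17.40, Q3=11.60; dissipated=0.150
Op 2: CLOSE 4-1: Q_total=18.40, C_total=7.00, V=2.63; Q4=10.51, Q1=7.89; dissipated=26.402
Total dissipated: 26.552 μJ

Answer: 26.55 μJ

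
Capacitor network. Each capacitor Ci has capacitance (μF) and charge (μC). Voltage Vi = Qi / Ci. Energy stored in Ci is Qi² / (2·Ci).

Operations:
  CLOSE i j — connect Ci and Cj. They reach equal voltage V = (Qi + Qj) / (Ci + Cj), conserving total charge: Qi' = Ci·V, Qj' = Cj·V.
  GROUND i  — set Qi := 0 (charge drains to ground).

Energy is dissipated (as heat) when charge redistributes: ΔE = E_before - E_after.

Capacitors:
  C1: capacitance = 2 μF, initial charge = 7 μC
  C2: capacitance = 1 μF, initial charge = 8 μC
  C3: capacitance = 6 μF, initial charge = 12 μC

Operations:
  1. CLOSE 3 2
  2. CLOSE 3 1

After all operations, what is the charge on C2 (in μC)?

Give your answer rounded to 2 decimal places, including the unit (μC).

Answer: 2.86 μC

Derivation:
Initial: C1(2μF, Q=7μC, V=3.50V), C2(1μF, Q=8μC, V=8.00V), C3(6μF, Q=12μC, V=2.00V)
Op 1: CLOSE 3-2: Q_total=20.00, C_total=7.00, V=2.86; Q3=17.14, Q2=2.86; dissipated=15.429
Op 2: CLOSE 3-1: Q_total=24.14, C_total=8.00, V=3.02; Q3=18.11, Q1=6.04; dissipated=0.310
Final charges: Q1=6.04, Q2=2.86, Q3=18.11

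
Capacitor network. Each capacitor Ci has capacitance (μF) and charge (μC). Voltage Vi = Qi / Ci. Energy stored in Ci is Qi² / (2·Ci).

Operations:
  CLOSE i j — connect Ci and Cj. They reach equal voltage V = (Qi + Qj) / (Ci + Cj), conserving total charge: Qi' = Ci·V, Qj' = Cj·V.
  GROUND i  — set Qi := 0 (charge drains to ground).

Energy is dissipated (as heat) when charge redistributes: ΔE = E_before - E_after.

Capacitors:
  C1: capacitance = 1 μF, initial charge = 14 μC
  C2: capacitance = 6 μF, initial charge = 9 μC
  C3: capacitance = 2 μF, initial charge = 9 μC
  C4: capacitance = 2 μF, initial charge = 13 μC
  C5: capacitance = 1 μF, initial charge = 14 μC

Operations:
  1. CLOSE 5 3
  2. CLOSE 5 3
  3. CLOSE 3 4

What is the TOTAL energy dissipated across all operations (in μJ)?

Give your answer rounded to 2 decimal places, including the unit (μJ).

Initial: C1(1μF, Q=14μC, V=14.00V), C2(6μF, Q=9μC, V=1.50V), C3(2μF, Q=9μC, V=4.50V), C4(2μF, Q=13μC, V=6.50V), C5(1μF, Q=14μC, V=14.00V)
Op 1: CLOSE 5-3: Q_total=23.00, C_total=3.00, V=7.67; Q5=7.67, Q3=15.33; dissipated=30.083
Op 2: CLOSE 5-3: Q_total=23.00, C_total=3.00, V=7.67; Q5=7.67, Q3=15.33; dissipated=0.000
Op 3: CLOSE 3-4: Q_total=28.33, C_total=4.00, V=7.08; Q3=14.17, Q4=14.17; dissipated=0.681
Total dissipated: 30.764 μJ

Answer: 30.76 μJ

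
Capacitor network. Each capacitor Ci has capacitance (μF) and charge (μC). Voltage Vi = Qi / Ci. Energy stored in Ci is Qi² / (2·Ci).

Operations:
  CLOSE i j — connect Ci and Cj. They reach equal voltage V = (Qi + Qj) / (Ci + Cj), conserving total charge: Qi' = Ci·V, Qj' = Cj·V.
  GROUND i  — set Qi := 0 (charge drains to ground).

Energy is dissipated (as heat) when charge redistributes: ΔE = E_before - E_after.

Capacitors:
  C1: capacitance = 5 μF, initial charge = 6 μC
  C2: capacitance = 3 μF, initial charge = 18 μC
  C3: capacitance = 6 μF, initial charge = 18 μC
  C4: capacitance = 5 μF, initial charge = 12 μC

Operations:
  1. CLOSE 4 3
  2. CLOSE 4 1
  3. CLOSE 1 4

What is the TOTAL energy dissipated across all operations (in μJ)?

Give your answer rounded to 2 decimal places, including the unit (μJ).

Initial: C1(5μF, Q=6μC, V=1.20V), C2(3μF, Q=18μC, V=6.00V), C3(6μF, Q=18μC, V=3.00V), C4(5μF, Q=12μC, V=2.40V)
Op 1: CLOSE 4-3: Q_total=30.00, C_total=11.00, V=2.73; Q4=13.64, Q3=16.36; dissipated=0.491
Op 2: CLOSE 4-1: Q_total=19.64, C_total=10.00, V=1.96; Q4=9.82, Q1=9.82; dissipated=2.916
Op 3: CLOSE 1-4: Q_total=19.64, C_total=10.00, V=1.96; Q1=9.82, Q4=9.82; dissipated=0.000
Total dissipated: 3.407 μJ

Answer: 3.41 μJ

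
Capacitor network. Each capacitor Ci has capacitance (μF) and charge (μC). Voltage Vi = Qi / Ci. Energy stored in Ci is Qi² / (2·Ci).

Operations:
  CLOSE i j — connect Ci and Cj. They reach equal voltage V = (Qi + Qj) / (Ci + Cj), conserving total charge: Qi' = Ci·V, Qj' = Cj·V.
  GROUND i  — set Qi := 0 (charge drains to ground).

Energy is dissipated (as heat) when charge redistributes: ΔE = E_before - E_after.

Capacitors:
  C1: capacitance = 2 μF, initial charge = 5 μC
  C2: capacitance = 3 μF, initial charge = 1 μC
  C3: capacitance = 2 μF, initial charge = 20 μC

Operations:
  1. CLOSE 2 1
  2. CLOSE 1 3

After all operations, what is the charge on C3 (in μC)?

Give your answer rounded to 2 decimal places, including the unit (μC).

Initial: C1(2μF, Q=5μC, V=2.50V), C2(3μF, Q=1μC, V=0.33V), C3(2μF, Q=20μC, V=10.00V)
Op 1: CLOSE 2-1: Q_total=6.00, C_total=5.00, V=1.20; Q2=3.60, Q1=2.40; dissipated=2.817
Op 2: CLOSE 1-3: Q_total=22.40, C_total=4.00, V=5.60; Q1=11.20, Q3=11.20; dissipated=38.720
Final charges: Q1=11.20, Q2=3.60, Q3=11.20

Answer: 11.20 μC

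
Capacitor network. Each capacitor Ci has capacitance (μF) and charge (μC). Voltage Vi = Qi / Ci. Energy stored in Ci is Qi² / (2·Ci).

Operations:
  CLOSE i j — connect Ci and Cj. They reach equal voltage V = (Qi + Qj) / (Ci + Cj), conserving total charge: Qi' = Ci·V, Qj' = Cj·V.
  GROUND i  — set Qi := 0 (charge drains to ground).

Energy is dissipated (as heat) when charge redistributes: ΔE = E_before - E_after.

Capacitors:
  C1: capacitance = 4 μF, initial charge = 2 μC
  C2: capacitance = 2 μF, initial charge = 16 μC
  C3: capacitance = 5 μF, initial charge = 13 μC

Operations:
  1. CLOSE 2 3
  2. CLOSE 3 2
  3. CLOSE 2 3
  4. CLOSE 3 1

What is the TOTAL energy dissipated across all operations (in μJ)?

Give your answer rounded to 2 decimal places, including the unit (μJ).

Initial: C1(4μF, Q=2μC, V=0.50V), C2(2μF, Q=16μC, V=8.00V), C3(5μF, Q=13μC, V=2.60V)
Op 1: CLOSE 2-3: Q_total=29.00, C_total=7.00, V=4.14; Q2=8.29, Q3=20.71; dissipated=20.829
Op 2: CLOSE 3-2: Q_total=29.00, C_total=7.00, V=4.14; Q3=20.71, Q2=8.29; dissipated=0.000
Op 3: CLOSE 2-3: Q_total=29.00, C_total=7.00, V=4.14; Q2=8.29, Q3=20.71; dissipated=0.000
Op 4: CLOSE 3-1: Q_total=22.71, C_total=9.00, V=2.52; Q3=12.62, Q1=10.10; dissipated=14.745
Total dissipated: 35.573 μJ

Answer: 35.57 μJ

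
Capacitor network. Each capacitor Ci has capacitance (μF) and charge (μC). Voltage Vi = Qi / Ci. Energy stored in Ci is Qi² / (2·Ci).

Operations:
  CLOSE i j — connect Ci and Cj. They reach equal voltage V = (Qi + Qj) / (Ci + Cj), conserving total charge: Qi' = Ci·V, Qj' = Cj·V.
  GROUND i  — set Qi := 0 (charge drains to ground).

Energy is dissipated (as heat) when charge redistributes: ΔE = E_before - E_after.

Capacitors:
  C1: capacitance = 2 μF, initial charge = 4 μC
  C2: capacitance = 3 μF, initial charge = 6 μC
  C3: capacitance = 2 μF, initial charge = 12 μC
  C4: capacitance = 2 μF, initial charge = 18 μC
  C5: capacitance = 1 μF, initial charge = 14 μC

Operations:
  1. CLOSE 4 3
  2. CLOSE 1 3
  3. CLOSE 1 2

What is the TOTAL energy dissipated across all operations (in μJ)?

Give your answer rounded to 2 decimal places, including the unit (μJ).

Initial: C1(2μF, Q=4μC, V=2.00V), C2(3μF, Q=6μC, V=2.00V), C3(2μF, Q=12μC, V=6.00V), C4(2μF, Q=18μC, V=9.00V), C5(1μF, Q=14μC, V=14.00V)
Op 1: CLOSE 4-3: Q_total=30.00, C_total=4.00, V=7.50; Q4=15.00, Q3=15.00; dissipated=4.500
Op 2: CLOSE 1-3: Q_total=19.00, C_total=4.00, V=4.75; Q1=9.50, Q3=9.50; dissipated=15.125
Op 3: CLOSE 1-2: Q_total=15.50, C_total=5.00, V=3.10; Q1=6.20, Q2=9.30; dissipated=4.537
Total dissipated: 24.163 μJ

Answer: 24.16 μJ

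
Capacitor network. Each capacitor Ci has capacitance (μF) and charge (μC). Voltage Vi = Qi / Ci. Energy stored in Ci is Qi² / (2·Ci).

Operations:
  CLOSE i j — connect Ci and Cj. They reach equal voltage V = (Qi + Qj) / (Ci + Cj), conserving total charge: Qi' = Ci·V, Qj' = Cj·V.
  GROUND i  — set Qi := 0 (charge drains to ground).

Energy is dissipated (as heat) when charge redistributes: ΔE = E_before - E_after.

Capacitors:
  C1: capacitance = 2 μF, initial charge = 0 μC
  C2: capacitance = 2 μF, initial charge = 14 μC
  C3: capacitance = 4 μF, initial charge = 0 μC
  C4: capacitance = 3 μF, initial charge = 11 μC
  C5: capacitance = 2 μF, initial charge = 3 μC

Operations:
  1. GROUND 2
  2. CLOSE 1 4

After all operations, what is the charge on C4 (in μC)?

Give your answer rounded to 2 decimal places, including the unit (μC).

Initial: C1(2μF, Q=0μC, V=0.00V), C2(2μF, Q=14μC, V=7.00V), C3(4μF, Q=0μC, V=0.00V), C4(3μF, Q=11μC, V=3.67V), C5(2μF, Q=3μC, V=1.50V)
Op 1: GROUND 2: Q2=0; energy lost=49.000
Op 2: CLOSE 1-4: Q_total=11.00, C_total=5.00, V=2.20; Q1=4.40, Q4=6.60; dissipated=8.067
Final charges: Q1=4.40, Q2=0.00, Q3=0.00, Q4=6.60, Q5=3.00

Answer: 6.60 μC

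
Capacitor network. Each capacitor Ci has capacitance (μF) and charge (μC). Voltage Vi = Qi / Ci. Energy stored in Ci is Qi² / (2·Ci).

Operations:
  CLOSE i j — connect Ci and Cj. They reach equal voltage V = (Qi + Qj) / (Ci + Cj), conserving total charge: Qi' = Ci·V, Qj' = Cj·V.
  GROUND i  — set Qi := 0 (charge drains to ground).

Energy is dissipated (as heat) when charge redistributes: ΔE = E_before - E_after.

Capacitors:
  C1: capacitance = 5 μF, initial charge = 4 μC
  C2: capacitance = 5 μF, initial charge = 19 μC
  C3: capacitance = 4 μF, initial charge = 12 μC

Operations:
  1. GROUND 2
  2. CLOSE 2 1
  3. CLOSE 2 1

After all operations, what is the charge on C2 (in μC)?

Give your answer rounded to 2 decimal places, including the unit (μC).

Initial: C1(5μF, Q=4μC, V=0.80V), C2(5μF, Q=19μC, V=3.80V), C3(4μF, Q=12μC, V=3.00V)
Op 1: GROUND 2: Q2=0; energy lost=36.100
Op 2: CLOSE 2-1: Q_total=4.00, C_total=10.00, V=0.40; Q2=2.00, Q1=2.00; dissipated=0.800
Op 3: CLOSE 2-1: Q_total=4.00, C_total=10.00, V=0.40; Q2=2.00, Q1=2.00; dissipated=0.000
Final charges: Q1=2.00, Q2=2.00, Q3=12.00

Answer: 2.00 μC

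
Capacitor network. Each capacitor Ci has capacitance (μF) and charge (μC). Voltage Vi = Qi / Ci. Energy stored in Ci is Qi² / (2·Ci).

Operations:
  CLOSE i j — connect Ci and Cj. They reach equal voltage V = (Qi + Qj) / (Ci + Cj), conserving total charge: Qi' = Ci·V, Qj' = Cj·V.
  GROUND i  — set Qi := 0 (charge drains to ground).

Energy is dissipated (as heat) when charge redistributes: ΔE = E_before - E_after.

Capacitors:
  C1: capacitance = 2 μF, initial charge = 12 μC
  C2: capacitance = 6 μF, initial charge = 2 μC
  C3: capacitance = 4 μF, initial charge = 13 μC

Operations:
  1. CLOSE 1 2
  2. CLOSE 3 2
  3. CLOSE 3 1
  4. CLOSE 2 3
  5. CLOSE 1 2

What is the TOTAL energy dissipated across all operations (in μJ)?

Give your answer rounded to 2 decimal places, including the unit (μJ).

Answer: 27.08 μJ

Derivation:
Initial: C1(2μF, Q=12μC, V=6.00V), C2(6μF, Q=2μC, V=0.33V), C3(4μF, Q=13μC, V=3.25V)
Op 1: CLOSE 1-2: Q_total=14.00, C_total=8.00, V=1.75; Q1=3.50, Q2=10.50; dissipated=24.083
Op 2: CLOSE 3-2: Q_total=23.50, C_total=10.00, V=2.35; Q3=9.40, Q2=14.10; dissipated=2.700
Op 3: CLOSE 3-1: Q_total=12.90, C_total=6.00, V=2.15; Q3=8.60, Q1=4.30; dissipated=0.240
Op 4: CLOSE 2-3: Q_total=22.70, C_total=10.00, V=2.27; Q2=13.62, Q3=9.08; dissipated=0.048
Op 5: CLOSE 1-2: Q_total=17.92, C_total=8.00, V=2.24; Q1=4.48, Q2=13.44; dissipated=0.011
Total dissipated: 27.082 μJ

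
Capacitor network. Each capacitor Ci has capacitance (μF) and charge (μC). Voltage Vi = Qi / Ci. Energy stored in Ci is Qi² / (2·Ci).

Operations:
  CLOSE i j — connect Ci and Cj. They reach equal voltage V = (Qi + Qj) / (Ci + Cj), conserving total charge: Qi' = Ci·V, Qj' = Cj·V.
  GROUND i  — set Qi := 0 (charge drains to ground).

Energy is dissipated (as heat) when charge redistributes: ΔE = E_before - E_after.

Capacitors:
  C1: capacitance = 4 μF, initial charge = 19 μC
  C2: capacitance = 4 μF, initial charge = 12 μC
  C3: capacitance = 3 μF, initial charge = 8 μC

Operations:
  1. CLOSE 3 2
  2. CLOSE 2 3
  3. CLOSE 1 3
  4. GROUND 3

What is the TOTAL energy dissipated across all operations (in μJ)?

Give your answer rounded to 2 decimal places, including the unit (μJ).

Answer: 26.44 μJ

Derivation:
Initial: C1(4μF, Q=19μC, V=4.75V), C2(4μF, Q=12μC, V=3.00V), C3(3μF, Q=8μC, V=2.67V)
Op 1: CLOSE 3-2: Q_total=20.00, C_total=7.00, V=2.86; Q3=8.57, Q2=11.43; dissipated=0.095
Op 2: CLOSE 2-3: Q_total=20.00, C_total=7.00, V=2.86; Q2=11.43, Q3=8.57; dissipated=0.000
Op 3: CLOSE 1-3: Q_total=27.57, C_total=7.00, V=3.94; Q1=15.76, Q3=11.82; dissipated=3.071
Op 4: GROUND 3: Q3=0; energy lost=23.271
Total dissipated: 26.437 μJ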